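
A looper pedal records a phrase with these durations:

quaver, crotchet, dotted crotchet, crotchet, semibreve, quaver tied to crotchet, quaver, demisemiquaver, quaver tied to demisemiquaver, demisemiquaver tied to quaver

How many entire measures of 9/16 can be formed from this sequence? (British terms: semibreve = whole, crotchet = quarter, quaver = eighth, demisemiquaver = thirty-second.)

5

One bar of 9/16 = 18 thirty-second notes.
In thirty-second notes: quaver = 4; crotchet = 8; dotted crotchet = 12; crotchet = 8; semibreve = 32; quaver tied to crotchet (quaver + crotchet) = 12; quaver = 4; demisemiquaver = 1; quaver tied to demisemiquaver (quaver + demisemiquaver) = 5; demisemiquaver tied to quaver (demisemiquaver + quaver) = 5.
Adding: 4 + 8 + 12 + 8 + 32 + 12 + 4 + 1 + 5 + 5 = 91.
91 ÷ 18 = 5 complete bars with 1 left over.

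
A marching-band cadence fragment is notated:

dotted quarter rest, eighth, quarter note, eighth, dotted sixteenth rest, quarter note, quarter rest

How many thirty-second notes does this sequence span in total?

47

Express everything in thirty-second notes: dotted quarter rest = 12; eighth = 4; quarter note = 8; eighth = 4; dotted sixteenth rest = 3; quarter note = 8; quarter rest = 8.
Total: 12 + 4 + 8 + 4 + 3 + 8 + 8 = 47 thirty-second notes.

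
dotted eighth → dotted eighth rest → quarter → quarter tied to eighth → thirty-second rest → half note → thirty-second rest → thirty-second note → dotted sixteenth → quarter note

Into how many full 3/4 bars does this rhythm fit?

2

One bar of 3/4 = 24 thirty-second notes.
Working in thirty-second notes: dotted eighth = 6; dotted eighth rest = 6; quarter = 8; quarter tied to eighth (quarter + eighth) = 12; thirty-second rest = 1; half note = 16; thirty-second rest = 1; thirty-second note = 1; dotted sixteenth = 3; quarter note = 8.
Sum: 6 + 6 + 8 + 12 + 1 + 16 + 1 + 1 + 3 + 8 = 62.
62 ÷ 24 = 2 complete bars with 14 left over.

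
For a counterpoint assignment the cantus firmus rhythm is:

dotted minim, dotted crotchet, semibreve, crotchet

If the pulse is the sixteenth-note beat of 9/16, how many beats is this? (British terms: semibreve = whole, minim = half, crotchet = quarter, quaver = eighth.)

One sixteenth-note beat = 2 thirty-second notes.
Working in thirty-second notes: dotted minim = 24; dotted crotchet = 12; semibreve = 32; crotchet = 8.
Sum: 24 + 12 + 32 + 8 = 76.
76 ÷ 2 = 38 beats.

38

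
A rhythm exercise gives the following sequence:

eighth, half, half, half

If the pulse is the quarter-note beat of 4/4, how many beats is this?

One quarter-note beat = 2 eighth notes.
Express everything in eighth notes: eighth = 1; half = 4; half = 4; half = 4.
Sum: 1 + 4 + 4 + 4 = 13.
13 ÷ 2 = 6.5 beats.

6.5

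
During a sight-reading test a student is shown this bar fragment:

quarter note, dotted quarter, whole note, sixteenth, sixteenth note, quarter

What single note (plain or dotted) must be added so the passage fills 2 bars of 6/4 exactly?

2 bars of 6/4 = 48 sixteenth notes.
Working in sixteenth notes: quarter note = 4; dotted quarter = 6; whole note = 16; sixteenth = 1; sixteenth note = 1; quarter = 4.
Adding: 4 + 6 + 16 + 1 + 1 + 4 = 32.
Remaining: 48 − 32 = 16 sixteenth notes, which is a whole note.

whole note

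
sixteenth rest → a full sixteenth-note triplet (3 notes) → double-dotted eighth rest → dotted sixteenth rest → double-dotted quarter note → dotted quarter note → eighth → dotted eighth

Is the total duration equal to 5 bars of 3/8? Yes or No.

No

One bar of 3/8 = 12 thirty-second notes, so 5 bars = 60.
Express everything in thirty-second notes: sixteenth rest = 2; a full sixteenth-note triplet (3 notes) (three triplet sixteenths span one eighth) = 4; double-dotted eighth rest = 7; dotted sixteenth rest = 3; double-dotted quarter note = 14; dotted quarter note = 12; eighth = 4; dotted eighth = 6.
Altogether 2 + 4 + 7 + 3 + 14 + 12 + 4 + 6 = 52.
52 falls short of 60, so the answer is No.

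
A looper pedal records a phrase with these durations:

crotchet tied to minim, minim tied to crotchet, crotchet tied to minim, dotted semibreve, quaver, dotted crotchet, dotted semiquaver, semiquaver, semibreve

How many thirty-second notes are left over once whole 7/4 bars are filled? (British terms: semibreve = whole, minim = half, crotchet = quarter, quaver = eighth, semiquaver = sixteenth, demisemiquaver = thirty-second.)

5

One bar of 7/4 = 56 thirty-second notes.
Working in thirty-second notes: crotchet tied to minim (crotchet + minim) = 24; minim tied to crotchet (minim + crotchet) = 24; crotchet tied to minim (crotchet + minim) = 24; dotted semibreve = 48; quaver = 4; dotted crotchet = 12; dotted semiquaver = 3; semiquaver = 2; semibreve = 32.
Adding: 24 + 24 + 24 + 48 + 4 + 12 + 3 + 2 + 32 = 173.
173 ÷ 56 = 3 complete bars with 5 thirty-second notes remaining.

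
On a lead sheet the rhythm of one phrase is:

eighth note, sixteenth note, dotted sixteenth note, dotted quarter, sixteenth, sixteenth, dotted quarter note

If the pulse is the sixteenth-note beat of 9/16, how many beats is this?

18.5

One sixteenth-note beat = 2 thirty-second notes.
Express everything in thirty-second notes: eighth note = 4; sixteenth note = 2; dotted sixteenth note = 3; dotted quarter = 12; sixteenth = 2; sixteenth = 2; dotted quarter note = 12.
Adding: 4 + 2 + 3 + 12 + 2 + 2 + 12 = 37.
37 ÷ 2 = 18.5 beats.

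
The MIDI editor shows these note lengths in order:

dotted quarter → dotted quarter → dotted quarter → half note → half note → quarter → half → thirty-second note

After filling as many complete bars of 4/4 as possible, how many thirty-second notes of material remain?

One bar of 4/4 = 32 thirty-second notes.
Express everything in thirty-second notes: dotted quarter = 12; dotted quarter = 12; dotted quarter = 12; half note = 16; half note = 16; quarter = 8; half = 16; thirty-second note = 1.
Altogether 12 + 12 + 12 + 16 + 16 + 8 + 16 + 1 = 93.
93 ÷ 32 = 2 complete bars with 29 thirty-second notes remaining.

29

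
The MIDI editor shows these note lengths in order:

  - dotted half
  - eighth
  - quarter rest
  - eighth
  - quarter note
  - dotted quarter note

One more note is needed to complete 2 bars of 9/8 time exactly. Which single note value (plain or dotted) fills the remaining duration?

dotted quarter note

2 bars of 9/8 = 18 eighth notes.
Convert each value to eighth notes: dotted half = 6; eighth = 1; quarter rest = 2; eighth = 1; quarter note = 2; dotted quarter note = 3.
Total: 6 + 1 + 2 + 1 + 2 + 3 = 15.
Remaining: 18 − 15 = 3 eighth notes, which is a dotted quarter note.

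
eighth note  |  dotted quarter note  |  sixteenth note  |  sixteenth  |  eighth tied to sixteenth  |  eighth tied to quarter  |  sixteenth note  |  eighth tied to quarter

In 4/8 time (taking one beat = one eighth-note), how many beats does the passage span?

One eighth-note beat = 2 sixteenth notes.
Each duration in sixteenth notes: eighth note = 2; dotted quarter note = 6; sixteenth note = 1; sixteenth = 1; eighth tied to sixteenth (eighth + sixteenth) = 3; eighth tied to quarter (eighth + quarter) = 6; sixteenth note = 1; eighth tied to quarter (eighth + quarter) = 6.
Total: 2 + 6 + 1 + 1 + 3 + 6 + 1 + 6 = 26.
26 ÷ 2 = 13 beats.

13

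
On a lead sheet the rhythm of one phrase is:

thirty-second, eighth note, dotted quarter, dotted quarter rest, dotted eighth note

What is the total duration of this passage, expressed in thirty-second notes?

Express everything in thirty-second notes: thirty-second = 1; eighth note = 4; dotted quarter = 12; dotted quarter rest = 12; dotted eighth note = 6.
Total: 1 + 4 + 12 + 12 + 6 = 35 thirty-second notes.

35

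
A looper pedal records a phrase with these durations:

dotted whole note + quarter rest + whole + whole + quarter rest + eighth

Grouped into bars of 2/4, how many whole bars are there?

8

One bar of 2/4 = 4 eighth notes.
Each duration in eighth notes: dotted whole note = 12; quarter rest = 2; whole = 8; whole = 8; quarter rest = 2; eighth = 1.
Total: 12 + 2 + 8 + 8 + 2 + 1 = 33.
33 ÷ 4 = 8 complete bars with 1 left over.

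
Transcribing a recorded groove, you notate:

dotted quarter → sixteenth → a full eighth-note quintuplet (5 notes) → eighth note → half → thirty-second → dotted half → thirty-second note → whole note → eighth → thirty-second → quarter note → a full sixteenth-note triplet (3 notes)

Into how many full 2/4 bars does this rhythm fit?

One bar of 2/4 = 16 thirty-second notes.
Each duration in thirty-second notes: dotted quarter = 12; sixteenth = 2; a full eighth-note quintuplet (5 notes) (five quintuplet eighths span one half) = 16; eighth note = 4; half = 16; thirty-second = 1; dotted half = 24; thirty-second note = 1; whole note = 32; eighth = 4; thirty-second = 1; quarter note = 8; a full sixteenth-note triplet (3 notes) (three triplet sixteenths span one eighth) = 4.
Adding: 12 + 2 + 16 + 4 + 16 + 1 + 24 + 1 + 32 + 4 + 1 + 8 + 4 = 125.
125 ÷ 16 = 7 complete bars with 13 left over.

7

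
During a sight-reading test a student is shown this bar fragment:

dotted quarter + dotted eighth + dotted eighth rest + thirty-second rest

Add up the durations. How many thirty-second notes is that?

25

Working in thirty-second notes: dotted quarter = 12; dotted eighth = 6; dotted eighth rest = 6; thirty-second rest = 1.
Sum: 12 + 6 + 6 + 1 = 25 thirty-second notes.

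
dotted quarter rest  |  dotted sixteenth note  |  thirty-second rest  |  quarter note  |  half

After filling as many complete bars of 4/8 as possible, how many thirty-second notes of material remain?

One bar of 4/8 = 16 thirty-second notes.
Express everything in thirty-second notes: dotted quarter rest = 12; dotted sixteenth note = 3; thirty-second rest = 1; quarter note = 8; half = 16.
Adding: 12 + 3 + 1 + 8 + 16 = 40.
40 ÷ 16 = 2 complete bars with 8 thirty-second notes remaining.

8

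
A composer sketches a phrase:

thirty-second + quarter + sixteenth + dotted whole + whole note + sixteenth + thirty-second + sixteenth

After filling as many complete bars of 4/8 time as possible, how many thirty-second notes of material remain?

0

One bar of 4/8 = 16 thirty-second notes.
Each duration in thirty-second notes: thirty-second = 1; quarter = 8; sixteenth = 2; dotted whole = 48; whole note = 32; sixteenth = 2; thirty-second = 1; sixteenth = 2.
Sum: 1 + 8 + 2 + 48 + 32 + 2 + 1 + 2 = 96.
96 ÷ 16 = 6 complete bars with 0 thirty-second notes remaining.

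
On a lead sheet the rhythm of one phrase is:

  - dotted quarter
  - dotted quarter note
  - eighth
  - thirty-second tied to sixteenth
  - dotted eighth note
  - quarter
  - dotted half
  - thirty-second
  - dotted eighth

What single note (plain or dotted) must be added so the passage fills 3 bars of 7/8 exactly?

3 bars of 7/8 = 84 thirty-second notes.
Each duration in thirty-second notes: dotted quarter = 12; dotted quarter note = 12; eighth = 4; thirty-second tied to sixteenth (thirty-second + sixteenth) = 3; dotted eighth note = 6; quarter = 8; dotted half = 24; thirty-second = 1; dotted eighth = 6.
Sum: 12 + 12 + 4 + 3 + 6 + 8 + 24 + 1 + 6 = 76.
Remaining: 84 − 76 = 8 thirty-second notes, which is a quarter note.

quarter note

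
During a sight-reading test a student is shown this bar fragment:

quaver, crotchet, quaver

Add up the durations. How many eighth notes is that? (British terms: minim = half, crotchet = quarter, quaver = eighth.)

4

Express everything in eighth notes: quaver = 1; crotchet = 2; quaver = 1.
Total: 1 + 2 + 1 = 4 eighth notes.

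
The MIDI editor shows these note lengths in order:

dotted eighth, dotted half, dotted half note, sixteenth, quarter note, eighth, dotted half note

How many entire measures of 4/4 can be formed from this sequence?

One bar of 4/4 = 16 sixteenth notes.
In sixteenth notes: dotted eighth = 3; dotted half = 12; dotted half note = 12; sixteenth = 1; quarter note = 4; eighth = 2; dotted half note = 12.
Sum: 3 + 12 + 12 + 1 + 4 + 2 + 12 = 46.
46 ÷ 16 = 2 complete bars with 14 left over.

2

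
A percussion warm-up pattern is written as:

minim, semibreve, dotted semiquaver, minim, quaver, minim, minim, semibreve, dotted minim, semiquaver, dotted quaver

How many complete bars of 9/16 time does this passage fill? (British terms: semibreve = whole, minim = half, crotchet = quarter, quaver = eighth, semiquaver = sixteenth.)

One bar of 9/16 = 18 thirty-second notes.
In thirty-second notes: minim = 16; semibreve = 32; dotted semiquaver = 3; minim = 16; quaver = 4; minim = 16; minim = 16; semibreve = 32; dotted minim = 24; semiquaver = 2; dotted quaver = 6.
Total: 16 + 32 + 3 + 16 + 4 + 16 + 16 + 32 + 24 + 2 + 6 = 167.
167 ÷ 18 = 9 complete bars with 5 left over.

9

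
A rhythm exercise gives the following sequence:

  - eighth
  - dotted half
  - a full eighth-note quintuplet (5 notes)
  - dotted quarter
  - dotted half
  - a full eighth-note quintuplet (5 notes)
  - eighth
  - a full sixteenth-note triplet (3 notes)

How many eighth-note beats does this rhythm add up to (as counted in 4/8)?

26

One eighth-note beat = 2 sixteenth notes.
Express everything in sixteenth notes: eighth = 2; dotted half = 12; a full eighth-note quintuplet (5 notes) (five quintuplet eighths span one half) = 8; dotted quarter = 6; dotted half = 12; a full eighth-note quintuplet (5 notes) (five quintuplet eighths span one half) = 8; eighth = 2; a full sixteenth-note triplet (3 notes) (three triplet sixteenths span one eighth) = 2.
Sum: 2 + 12 + 8 + 6 + 12 + 8 + 2 + 2 = 52.
52 ÷ 2 = 26 beats.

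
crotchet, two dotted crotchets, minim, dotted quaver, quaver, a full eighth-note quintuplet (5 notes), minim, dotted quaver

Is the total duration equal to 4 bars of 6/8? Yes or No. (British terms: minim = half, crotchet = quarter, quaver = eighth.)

Yes

One bar of 6/8 = 12 sixteenth notes, so 4 bars = 48.
Convert each value to sixteenth notes: crotchet = 4; dotted crotchet = 6; dotted crotchet = 6; minim = 8; dotted quaver = 3; quaver = 2; a full eighth-note quintuplet (5 notes) (five quintuplet eighths span one half) = 8; minim = 8; dotted quaver = 3.
Sum: 4 + 6 + 6 + 8 + 3 + 2 + 8 + 8 + 3 = 48.
48 equals 48, so the answer is Yes.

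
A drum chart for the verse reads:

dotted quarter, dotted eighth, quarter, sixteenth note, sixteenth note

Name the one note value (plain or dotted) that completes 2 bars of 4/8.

sixteenth note

2 bars of 4/8 = 16 sixteenth notes.
Express everything in sixteenth notes: dotted quarter = 6; dotted eighth = 3; quarter = 4; sixteenth note = 1; sixteenth note = 1.
Sum: 6 + 3 + 4 + 1 + 1 = 15.
Remaining: 16 − 15 = 1 sixteenth note, which is a sixteenth note.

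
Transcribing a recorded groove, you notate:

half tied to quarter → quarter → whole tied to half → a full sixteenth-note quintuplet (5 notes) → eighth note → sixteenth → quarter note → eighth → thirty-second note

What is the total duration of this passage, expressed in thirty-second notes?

Express everything in thirty-second notes: half tied to quarter (half + quarter) = 24; quarter = 8; whole tied to half (whole + half) = 48; a full sixteenth-note quintuplet (5 notes) (five quintuplet sixteenths span one quarter) = 8; eighth note = 4; sixteenth = 2; quarter note = 8; eighth = 4; thirty-second note = 1.
Total: 24 + 8 + 48 + 8 + 4 + 2 + 8 + 4 + 1 = 107 thirty-second notes.

107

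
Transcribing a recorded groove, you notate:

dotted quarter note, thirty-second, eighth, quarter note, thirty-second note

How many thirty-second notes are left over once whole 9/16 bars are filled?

8

One bar of 9/16 = 18 thirty-second notes.
Working in thirty-second notes: dotted quarter note = 12; thirty-second = 1; eighth = 4; quarter note = 8; thirty-second note = 1.
Altogether 12 + 1 + 4 + 8 + 1 = 26.
26 ÷ 18 = 1 complete bar with 8 thirty-second notes remaining.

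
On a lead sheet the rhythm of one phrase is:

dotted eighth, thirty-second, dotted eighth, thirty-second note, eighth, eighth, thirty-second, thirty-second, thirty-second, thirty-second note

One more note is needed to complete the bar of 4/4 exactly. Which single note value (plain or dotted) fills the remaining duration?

dotted eighth note

The bar of 4/4 = 32 thirty-second notes.
Working in thirty-second notes: dotted eighth = 6; thirty-second = 1; dotted eighth = 6; thirty-second note = 1; eighth = 4; eighth = 4; thirty-second = 1; thirty-second = 1; thirty-second = 1; thirty-second note = 1.
Total: 6 + 1 + 6 + 1 + 4 + 4 + 1 + 1 + 1 + 1 = 26.
Remaining: 32 − 26 = 6 thirty-second notes, which is a dotted eighth note.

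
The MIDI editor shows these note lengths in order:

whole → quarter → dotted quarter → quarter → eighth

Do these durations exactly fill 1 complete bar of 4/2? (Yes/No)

One bar of 4/2 = 16 eighth notes.
In eighth notes: whole = 8; quarter = 2; dotted quarter = 3; quarter = 2; eighth = 1.
Sum: 8 + 2 + 3 + 2 + 1 = 16.
16 equals 16, so the answer is Yes.

Yes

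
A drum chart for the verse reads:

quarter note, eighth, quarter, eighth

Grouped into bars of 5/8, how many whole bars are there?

One bar of 5/8 = 5 eighth notes.
Express everything in eighth notes: quarter note = 2; eighth = 1; quarter = 2; eighth = 1.
Altogether 2 + 1 + 2 + 1 = 6.
6 ÷ 5 = 1 complete bar with 1 left over.

1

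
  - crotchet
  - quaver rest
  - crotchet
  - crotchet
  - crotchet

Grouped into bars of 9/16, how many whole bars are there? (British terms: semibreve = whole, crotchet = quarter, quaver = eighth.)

One bar of 9/16 = 9 sixteenth notes.
Each duration in sixteenth notes: crotchet = 4; quaver rest = 2; crotchet = 4; crotchet = 4; crotchet = 4.
Altogether 4 + 2 + 4 + 4 + 4 = 18.
18 ÷ 9 = 2 complete bars with 0 left over.

2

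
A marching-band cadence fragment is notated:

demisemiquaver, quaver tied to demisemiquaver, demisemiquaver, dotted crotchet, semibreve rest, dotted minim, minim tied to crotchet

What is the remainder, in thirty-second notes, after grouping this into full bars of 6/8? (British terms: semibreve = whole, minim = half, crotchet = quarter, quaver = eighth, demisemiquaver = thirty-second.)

One bar of 6/8 = 24 thirty-second notes.
Express everything in thirty-second notes: demisemiquaver = 1; quaver tied to demisemiquaver (quaver + demisemiquaver) = 5; demisemiquaver = 1; dotted crotchet = 12; semibreve rest = 32; dotted minim = 24; minim tied to crotchet (minim + crotchet) = 24.
Adding: 1 + 5 + 1 + 12 + 32 + 24 + 24 = 99.
99 ÷ 24 = 4 complete bars with 3 thirty-second notes remaining.

3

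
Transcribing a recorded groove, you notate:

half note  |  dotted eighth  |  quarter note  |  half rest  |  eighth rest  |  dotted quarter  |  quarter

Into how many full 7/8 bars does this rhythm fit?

One bar of 7/8 = 14 sixteenth notes.
In sixteenth notes: half note = 8; dotted eighth = 3; quarter note = 4; half rest = 8; eighth rest = 2; dotted quarter = 6; quarter = 4.
Altogether 8 + 3 + 4 + 8 + 2 + 6 + 4 = 35.
35 ÷ 14 = 2 complete bars with 7 left over.

2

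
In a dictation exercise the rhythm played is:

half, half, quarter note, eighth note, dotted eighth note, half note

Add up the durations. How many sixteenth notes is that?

In sixteenth notes: half = 8; half = 8; quarter note = 4; eighth note = 2; dotted eighth note = 3; half note = 8.
Adding: 8 + 8 + 4 + 2 + 3 + 8 = 33 sixteenth notes.

33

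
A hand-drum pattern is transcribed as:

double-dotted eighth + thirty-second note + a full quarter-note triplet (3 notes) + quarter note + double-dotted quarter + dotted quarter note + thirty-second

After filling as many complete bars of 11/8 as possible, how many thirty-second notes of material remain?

15

One bar of 11/8 = 44 thirty-second notes.
In thirty-second notes: double-dotted eighth = 7; thirty-second note = 1; a full quarter-note triplet (3 notes) (three triplet quarters span one half) = 16; quarter note = 8; double-dotted quarter = 14; dotted quarter note = 12; thirty-second = 1.
Adding: 7 + 1 + 16 + 8 + 14 + 12 + 1 = 59.
59 ÷ 44 = 1 complete bar with 15 thirty-second notes remaining.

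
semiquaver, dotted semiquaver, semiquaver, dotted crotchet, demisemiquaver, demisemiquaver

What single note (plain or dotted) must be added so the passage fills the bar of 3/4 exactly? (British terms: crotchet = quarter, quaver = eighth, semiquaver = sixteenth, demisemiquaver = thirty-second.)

The bar of 3/4 = 24 thirty-second notes.
Express everything in thirty-second notes: semiquaver = 2; dotted semiquaver = 3; semiquaver = 2; dotted crotchet = 12; demisemiquaver = 1; demisemiquaver = 1.
Total: 2 + 3 + 2 + 12 + 1 + 1 = 21.
Remaining: 24 − 21 = 3 thirty-second notes, which is a dotted sixteenth note.

dotted sixteenth note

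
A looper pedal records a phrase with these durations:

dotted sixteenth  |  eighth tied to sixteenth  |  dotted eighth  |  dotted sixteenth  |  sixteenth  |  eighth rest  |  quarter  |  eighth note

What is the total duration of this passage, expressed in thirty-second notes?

36

Each duration in thirty-second notes: dotted sixteenth = 3; eighth tied to sixteenth (eighth + sixteenth) = 6; dotted eighth = 6; dotted sixteenth = 3; sixteenth = 2; eighth rest = 4; quarter = 8; eighth note = 4.
Total: 3 + 6 + 6 + 3 + 2 + 4 + 8 + 4 = 36 thirty-second notes.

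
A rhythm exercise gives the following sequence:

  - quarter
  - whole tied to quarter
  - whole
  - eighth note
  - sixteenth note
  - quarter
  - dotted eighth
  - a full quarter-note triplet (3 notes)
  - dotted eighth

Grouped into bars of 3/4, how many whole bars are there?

One bar of 3/4 = 12 sixteenth notes.
In sixteenth notes: quarter = 4; whole tied to quarter (whole + quarter) = 20; whole = 16; eighth note = 2; sixteenth note = 1; quarter = 4; dotted eighth = 3; a full quarter-note triplet (3 notes) (three triplet quarters span one half) = 8; dotted eighth = 3.
Altogether 4 + 20 + 16 + 2 + 1 + 4 + 3 + 8 + 3 = 61.
61 ÷ 12 = 5 complete bars with 1 left over.

5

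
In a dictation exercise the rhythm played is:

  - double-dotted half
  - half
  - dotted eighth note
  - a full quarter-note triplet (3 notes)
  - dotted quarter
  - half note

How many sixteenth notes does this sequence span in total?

47

Express everything in sixteenth notes: double-dotted half = 14; half = 8; dotted eighth note = 3; a full quarter-note triplet (3 notes) (three triplet quarters span one half) = 8; dotted quarter = 6; half note = 8.
Altogether 14 + 8 + 3 + 8 + 6 + 8 = 47 sixteenth notes.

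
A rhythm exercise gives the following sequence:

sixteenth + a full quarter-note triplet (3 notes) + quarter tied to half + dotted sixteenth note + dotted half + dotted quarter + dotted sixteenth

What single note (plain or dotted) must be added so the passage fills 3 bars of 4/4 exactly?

dotted quarter note

3 bars of 4/4 = 96 thirty-second notes.
Express everything in thirty-second notes: sixteenth = 2; a full quarter-note triplet (3 notes) (three triplet quarters span one half) = 16; quarter tied to half (quarter + half) = 24; dotted sixteenth note = 3; dotted half = 24; dotted quarter = 12; dotted sixteenth = 3.
Total: 2 + 16 + 24 + 3 + 24 + 12 + 3 = 84.
Remaining: 96 − 84 = 12 thirty-second notes, which is a dotted quarter note.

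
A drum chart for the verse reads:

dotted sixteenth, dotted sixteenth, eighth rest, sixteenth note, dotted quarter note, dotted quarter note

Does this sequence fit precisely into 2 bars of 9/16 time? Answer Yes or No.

One bar of 9/16 = 18 thirty-second notes, so 2 bars = 36.
In thirty-second notes: dotted sixteenth = 3; dotted sixteenth = 3; eighth rest = 4; sixteenth note = 2; dotted quarter note = 12; dotted quarter note = 12.
Total: 3 + 3 + 4 + 2 + 12 + 12 = 36.
36 equals 36, so the answer is Yes.

Yes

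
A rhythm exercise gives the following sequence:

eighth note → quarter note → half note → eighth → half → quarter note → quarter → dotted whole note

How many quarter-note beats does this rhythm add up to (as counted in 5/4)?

14

One quarter-note beat = 2 eighth notes.
Each duration in eighth notes: eighth note = 1; quarter note = 2; half note = 4; eighth = 1; half = 4; quarter note = 2; quarter = 2; dotted whole note = 12.
Adding: 1 + 2 + 4 + 1 + 4 + 2 + 2 + 12 = 28.
28 ÷ 2 = 14 beats.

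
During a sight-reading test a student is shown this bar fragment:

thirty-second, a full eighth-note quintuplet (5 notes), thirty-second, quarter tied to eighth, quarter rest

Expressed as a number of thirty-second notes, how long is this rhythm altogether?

38

Working in thirty-second notes: thirty-second = 1; a full eighth-note quintuplet (5 notes) (five quintuplet eighths span one half) = 16; thirty-second = 1; quarter tied to eighth (quarter + eighth) = 12; quarter rest = 8.
Adding: 1 + 16 + 1 + 12 + 8 = 38 thirty-second notes.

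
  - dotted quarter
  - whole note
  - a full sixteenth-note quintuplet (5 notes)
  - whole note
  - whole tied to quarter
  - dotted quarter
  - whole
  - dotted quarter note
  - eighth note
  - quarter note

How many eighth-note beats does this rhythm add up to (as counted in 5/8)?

One eighth-note beat = 2 sixteenth notes.
Convert each value to sixteenth notes: dotted quarter = 6; whole note = 16; a full sixteenth-note quintuplet (5 notes) (five quintuplet sixteenths span one quarter) = 4; whole note = 16; whole tied to quarter (whole + quarter) = 20; dotted quarter = 6; whole = 16; dotted quarter note = 6; eighth note = 2; quarter note = 4.
Total: 6 + 16 + 4 + 16 + 20 + 6 + 16 + 6 + 2 + 4 = 96.
96 ÷ 2 = 48 beats.

48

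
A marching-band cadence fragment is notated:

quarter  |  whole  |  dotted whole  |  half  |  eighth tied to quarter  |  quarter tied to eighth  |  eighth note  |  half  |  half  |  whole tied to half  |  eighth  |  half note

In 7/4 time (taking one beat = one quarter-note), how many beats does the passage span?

One quarter-note beat = 2 eighth notes.
Express everything in eighth notes: quarter = 2; whole = 8; dotted whole = 12; half = 4; eighth tied to quarter (eighth + quarter) = 3; quarter tied to eighth (quarter + eighth) = 3; eighth note = 1; half = 4; half = 4; whole tied to half (whole + half) = 12; eighth = 1; half note = 4.
Total: 2 + 8 + 12 + 4 + 3 + 3 + 1 + 4 + 4 + 12 + 1 + 4 = 58.
58 ÷ 2 = 29 beats.

29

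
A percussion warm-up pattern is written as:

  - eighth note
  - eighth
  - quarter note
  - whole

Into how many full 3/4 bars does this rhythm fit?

One bar of 3/4 = 6 eighth notes.
In eighth notes: eighth note = 1; eighth = 1; quarter note = 2; whole = 8.
Adding: 1 + 1 + 2 + 8 = 12.
12 ÷ 6 = 2 complete bars with 0 left over.

2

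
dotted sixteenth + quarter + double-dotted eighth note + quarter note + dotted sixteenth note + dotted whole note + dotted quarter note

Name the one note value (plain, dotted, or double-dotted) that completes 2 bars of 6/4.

2 bars of 6/4 = 96 thirty-second notes.
Convert each value to thirty-second notes: dotted sixteenth = 3; quarter = 8; double-dotted eighth note = 7; quarter note = 8; dotted sixteenth note = 3; dotted whole note = 48; dotted quarter note = 12.
Altogether 3 + 8 + 7 + 8 + 3 + 48 + 12 = 89.
Remaining: 96 − 89 = 7 thirty-second notes, which is a double-dotted eighth note.

double-dotted eighth note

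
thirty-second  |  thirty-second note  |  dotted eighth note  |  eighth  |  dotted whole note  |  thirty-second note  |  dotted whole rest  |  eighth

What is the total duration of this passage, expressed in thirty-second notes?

113

Each duration in thirty-second notes: thirty-second = 1; thirty-second note = 1; dotted eighth note = 6; eighth = 4; dotted whole note = 48; thirty-second note = 1; dotted whole rest = 48; eighth = 4.
Adding: 1 + 1 + 6 + 4 + 48 + 1 + 48 + 4 = 113 thirty-second notes.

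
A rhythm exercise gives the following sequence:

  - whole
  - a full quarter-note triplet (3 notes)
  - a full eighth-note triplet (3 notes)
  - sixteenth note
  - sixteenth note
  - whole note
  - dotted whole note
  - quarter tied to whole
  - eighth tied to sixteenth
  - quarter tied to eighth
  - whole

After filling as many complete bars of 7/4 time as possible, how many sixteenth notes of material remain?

One bar of 7/4 = 28 sixteenth notes.
Express everything in sixteenth notes: whole = 16; a full quarter-note triplet (3 notes) (three triplet quarters span one half) = 8; a full eighth-note triplet (3 notes) (three triplet eighths span one quarter) = 4; sixteenth note = 1; sixteenth note = 1; whole note = 16; dotted whole note = 24; quarter tied to whole (quarter + whole) = 20; eighth tied to sixteenth (eighth + sixteenth) = 3; quarter tied to eighth (quarter + eighth) = 6; whole = 16.
Total: 16 + 8 + 4 + 1 + 1 + 16 + 24 + 20 + 3 + 6 + 16 = 115.
115 ÷ 28 = 4 complete bars with 3 sixteenth notes remaining.

3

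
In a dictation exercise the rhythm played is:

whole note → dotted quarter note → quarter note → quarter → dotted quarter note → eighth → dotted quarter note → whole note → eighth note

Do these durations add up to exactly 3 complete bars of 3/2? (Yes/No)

No

One bar of 3/2 = 12 eighth notes, so 3 bars = 36.
Each duration in eighth notes: whole note = 8; dotted quarter note = 3; quarter note = 2; quarter = 2; dotted quarter note = 3; eighth = 1; dotted quarter note = 3; whole note = 8; eighth note = 1.
Total: 8 + 3 + 2 + 2 + 3 + 1 + 3 + 8 + 1 = 31.
31 falls short of 36, so the answer is No.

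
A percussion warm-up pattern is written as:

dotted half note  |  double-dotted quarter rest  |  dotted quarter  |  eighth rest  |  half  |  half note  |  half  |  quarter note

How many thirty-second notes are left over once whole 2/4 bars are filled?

One bar of 2/4 = 8 sixteenth notes.
Working in sixteenth notes: dotted half note = 12; double-dotted quarter rest = 7; dotted quarter = 6; eighth rest = 2; half = 8; half note = 8; half = 8; quarter note = 4.
Sum: 12 + 7 + 6 + 2 + 8 + 8 + 8 + 4 = 55.
55 ÷ 8 = 6 complete bars with 7 sixteenth notes remaining = 14 thirty-second notes.

14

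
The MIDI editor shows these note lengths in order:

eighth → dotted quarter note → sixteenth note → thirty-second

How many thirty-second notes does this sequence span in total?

In thirty-second notes: eighth = 4; dotted quarter note = 12; sixteenth note = 2; thirty-second = 1.
Total: 4 + 12 + 2 + 1 = 19 thirty-second notes.

19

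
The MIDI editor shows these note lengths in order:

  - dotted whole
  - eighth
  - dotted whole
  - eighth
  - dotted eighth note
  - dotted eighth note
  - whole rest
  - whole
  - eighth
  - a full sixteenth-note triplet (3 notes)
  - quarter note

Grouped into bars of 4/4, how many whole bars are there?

One bar of 4/4 = 16 sixteenth notes.
Working in sixteenth notes: dotted whole = 24; eighth = 2; dotted whole = 24; eighth = 2; dotted eighth note = 3; dotted eighth note = 3; whole rest = 16; whole = 16; eighth = 2; a full sixteenth-note triplet (3 notes) (three triplet sixteenths span one eighth) = 2; quarter note = 4.
Sum: 24 + 2 + 24 + 2 + 3 + 3 + 16 + 16 + 2 + 2 + 4 = 98.
98 ÷ 16 = 6 complete bars with 2 left over.

6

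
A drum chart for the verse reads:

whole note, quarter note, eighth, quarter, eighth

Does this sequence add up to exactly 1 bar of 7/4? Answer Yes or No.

Yes

One bar of 7/4 = 14 eighth notes.
Express everything in eighth notes: whole note = 8; quarter note = 2; eighth = 1; quarter = 2; eighth = 1.
Sum: 8 + 2 + 1 + 2 + 1 = 14.
14 equals 14, so the answer is Yes.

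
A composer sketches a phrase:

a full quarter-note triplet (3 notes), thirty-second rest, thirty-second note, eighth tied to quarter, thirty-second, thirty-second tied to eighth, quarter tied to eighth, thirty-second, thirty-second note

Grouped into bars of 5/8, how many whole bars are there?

One bar of 5/8 = 20 thirty-second notes.
Working in thirty-second notes: a full quarter-note triplet (3 notes) (three triplet quarters span one half) = 16; thirty-second rest = 1; thirty-second note = 1; eighth tied to quarter (eighth + quarter) = 12; thirty-second = 1; thirty-second tied to eighth (thirty-second + eighth) = 5; quarter tied to eighth (quarter + eighth) = 12; thirty-second = 1; thirty-second note = 1.
Altogether 16 + 1 + 1 + 12 + 1 + 5 + 12 + 1 + 1 = 50.
50 ÷ 20 = 2 complete bars with 10 left over.

2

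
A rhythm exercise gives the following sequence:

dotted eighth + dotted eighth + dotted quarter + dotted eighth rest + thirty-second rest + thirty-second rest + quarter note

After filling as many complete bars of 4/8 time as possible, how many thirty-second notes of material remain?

8

One bar of 4/8 = 16 thirty-second notes.
Each duration in thirty-second notes: dotted eighth = 6; dotted eighth = 6; dotted quarter = 12; dotted eighth rest = 6; thirty-second rest = 1; thirty-second rest = 1; quarter note = 8.
Sum: 6 + 6 + 12 + 6 + 1 + 1 + 8 = 40.
40 ÷ 16 = 2 complete bars with 8 thirty-second notes remaining.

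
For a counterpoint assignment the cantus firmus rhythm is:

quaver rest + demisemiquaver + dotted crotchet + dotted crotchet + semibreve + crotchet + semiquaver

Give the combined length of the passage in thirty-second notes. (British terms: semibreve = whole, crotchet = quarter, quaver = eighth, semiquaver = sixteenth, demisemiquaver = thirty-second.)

Each duration in thirty-second notes: quaver rest = 4; demisemiquaver = 1; dotted crotchet = 12; dotted crotchet = 12; semibreve = 32; crotchet = 8; semiquaver = 2.
Adding: 4 + 1 + 12 + 12 + 32 + 8 + 2 = 71 thirty-second notes.

71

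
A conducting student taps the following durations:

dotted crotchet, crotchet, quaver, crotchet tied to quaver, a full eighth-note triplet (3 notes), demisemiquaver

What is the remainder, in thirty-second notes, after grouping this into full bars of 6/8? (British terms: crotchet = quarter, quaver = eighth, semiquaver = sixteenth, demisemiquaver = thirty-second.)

21

One bar of 6/8 = 24 thirty-second notes.
Express everything in thirty-second notes: dotted crotchet = 12; crotchet = 8; quaver = 4; crotchet tied to quaver (crotchet + quaver) = 12; a full eighth-note triplet (3 notes) (three triplet eighths span one quarter) = 8; demisemiquaver = 1.
Adding: 12 + 8 + 4 + 12 + 8 + 1 = 45.
45 ÷ 24 = 1 complete bar with 21 thirty-second notes remaining.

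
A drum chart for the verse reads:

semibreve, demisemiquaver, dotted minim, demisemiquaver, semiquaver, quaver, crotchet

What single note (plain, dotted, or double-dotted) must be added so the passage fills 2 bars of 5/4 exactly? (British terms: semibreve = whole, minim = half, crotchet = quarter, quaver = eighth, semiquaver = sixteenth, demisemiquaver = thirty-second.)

2 bars of 5/4 = 80 thirty-second notes.
Convert each value to thirty-second notes: semibreve = 32; demisemiquaver = 1; dotted minim = 24; demisemiquaver = 1; semiquaver = 2; quaver = 4; crotchet = 8.
Altogether 32 + 1 + 24 + 1 + 2 + 4 + 8 = 72.
Remaining: 80 − 72 = 8 thirty-second notes, which is a quarter note.

quarter note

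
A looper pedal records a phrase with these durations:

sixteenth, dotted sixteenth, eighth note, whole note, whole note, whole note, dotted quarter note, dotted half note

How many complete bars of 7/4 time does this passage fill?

One bar of 7/4 = 56 thirty-second notes.
Working in thirty-second notes: sixteenth = 2; dotted sixteenth = 3; eighth note = 4; whole note = 32; whole note = 32; whole note = 32; dotted quarter note = 12; dotted half note = 24.
Adding: 2 + 3 + 4 + 32 + 32 + 32 + 12 + 24 = 141.
141 ÷ 56 = 2 complete bars with 29 left over.

2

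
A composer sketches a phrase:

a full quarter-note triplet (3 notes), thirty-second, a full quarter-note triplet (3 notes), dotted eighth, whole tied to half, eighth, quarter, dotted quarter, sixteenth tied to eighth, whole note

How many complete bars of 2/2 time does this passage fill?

4

One bar of 2/2 = 32 thirty-second notes.
Each duration in thirty-second notes: a full quarter-note triplet (3 notes) (three triplet quarters span one half) = 16; thirty-second = 1; a full quarter-note triplet (3 notes) (three triplet quarters span one half) = 16; dotted eighth = 6; whole tied to half (whole + half) = 48; eighth = 4; quarter = 8; dotted quarter = 12; sixteenth tied to eighth (sixteenth + eighth) = 6; whole note = 32.
Sum: 16 + 1 + 16 + 6 + 48 + 4 + 8 + 12 + 6 + 32 = 149.
149 ÷ 32 = 4 complete bars with 21 left over.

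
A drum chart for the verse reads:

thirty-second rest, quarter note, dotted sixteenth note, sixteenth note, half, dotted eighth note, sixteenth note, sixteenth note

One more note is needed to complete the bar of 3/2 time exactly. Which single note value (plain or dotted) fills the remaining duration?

The bar of 3/2 = 48 thirty-second notes.
Working in thirty-second notes: thirty-second rest = 1; quarter note = 8; dotted sixteenth note = 3; sixteenth note = 2; half = 16; dotted eighth note = 6; sixteenth note = 2; sixteenth note = 2.
Total: 1 + 8 + 3 + 2 + 16 + 6 + 2 + 2 = 40.
Remaining: 48 − 40 = 8 thirty-second notes, which is a quarter note.

quarter note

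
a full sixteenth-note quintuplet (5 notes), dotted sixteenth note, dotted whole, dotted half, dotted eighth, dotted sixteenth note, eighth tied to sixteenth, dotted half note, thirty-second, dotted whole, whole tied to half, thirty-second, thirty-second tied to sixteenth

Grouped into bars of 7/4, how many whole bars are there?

One bar of 7/4 = 56 thirty-second notes.
Convert each value to thirty-second notes: a full sixteenth-note quintuplet (5 notes) (five quintuplet sixteenths span one quarter) = 8; dotted sixteenth note = 3; dotted whole = 48; dotted half = 24; dotted eighth = 6; dotted sixteenth note = 3; eighth tied to sixteenth (eighth + sixteenth) = 6; dotted half note = 24; thirty-second = 1; dotted whole = 48; whole tied to half (whole + half) = 48; thirty-second = 1; thirty-second tied to sixteenth (thirty-second + sixteenth) = 3.
Total: 8 + 3 + 48 + 24 + 6 + 3 + 6 + 24 + 1 + 48 + 48 + 1 + 3 = 223.
223 ÷ 56 = 3 complete bars with 55 left over.

3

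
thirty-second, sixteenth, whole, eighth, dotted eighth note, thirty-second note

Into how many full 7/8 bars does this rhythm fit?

1

One bar of 7/8 = 28 thirty-second notes.
Each duration in thirty-second notes: thirty-second = 1; sixteenth = 2; whole = 32; eighth = 4; dotted eighth note = 6; thirty-second note = 1.
Total: 1 + 2 + 32 + 4 + 6 + 1 = 46.
46 ÷ 28 = 1 complete bar with 18 left over.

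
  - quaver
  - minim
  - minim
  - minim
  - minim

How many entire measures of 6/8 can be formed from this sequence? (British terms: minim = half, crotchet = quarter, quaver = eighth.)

2

One bar of 6/8 = 6 eighth notes.
Each duration in eighth notes: quaver = 1; minim = 4; minim = 4; minim = 4; minim = 4.
Altogether 1 + 4 + 4 + 4 + 4 = 17.
17 ÷ 6 = 2 complete bars with 5 left over.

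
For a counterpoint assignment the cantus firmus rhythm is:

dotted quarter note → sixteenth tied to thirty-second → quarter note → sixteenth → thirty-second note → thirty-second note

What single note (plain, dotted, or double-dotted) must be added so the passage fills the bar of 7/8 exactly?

The bar of 7/8 = 28 thirty-second notes.
Express everything in thirty-second notes: dotted quarter note = 12; sixteenth tied to thirty-second (sixteenth + thirty-second) = 3; quarter note = 8; sixteenth = 2; thirty-second note = 1; thirty-second note = 1.
Altogether 12 + 3 + 8 + 2 + 1 + 1 = 27.
Remaining: 28 − 27 = 1 thirty-second note, which is a thirty-second note.

thirty-second note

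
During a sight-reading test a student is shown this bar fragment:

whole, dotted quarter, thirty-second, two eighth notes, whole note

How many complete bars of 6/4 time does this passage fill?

One bar of 6/4 = 48 thirty-second notes.
Working in thirty-second notes: whole = 32; dotted quarter = 12; thirty-second = 1; eighth note = 4; eighth note = 4; whole note = 32.
Adding: 32 + 12 + 1 + 4 + 4 + 32 = 85.
85 ÷ 48 = 1 complete bar with 37 left over.

1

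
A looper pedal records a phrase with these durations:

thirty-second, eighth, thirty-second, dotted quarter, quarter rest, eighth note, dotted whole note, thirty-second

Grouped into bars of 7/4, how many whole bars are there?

1

One bar of 7/4 = 56 thirty-second notes.
Working in thirty-second notes: thirty-second = 1; eighth = 4; thirty-second = 1; dotted quarter = 12; quarter rest = 8; eighth note = 4; dotted whole note = 48; thirty-second = 1.
Adding: 1 + 4 + 1 + 12 + 8 + 4 + 48 + 1 = 79.
79 ÷ 56 = 1 complete bar with 23 left over.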